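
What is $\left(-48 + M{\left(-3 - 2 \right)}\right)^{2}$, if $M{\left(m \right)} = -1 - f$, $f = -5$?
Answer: $1936$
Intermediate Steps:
$M{\left(m \right)} = 4$ ($M{\left(m \right)} = -1 - -5 = -1 + 5 = 4$)
$\left(-48 + M{\left(-3 - 2 \right)}\right)^{2} = \left(-48 + 4\right)^{2} = \left(-44\right)^{2} = 1936$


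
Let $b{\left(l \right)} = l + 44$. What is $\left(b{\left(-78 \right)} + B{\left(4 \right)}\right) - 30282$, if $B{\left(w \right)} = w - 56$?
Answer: $-30368$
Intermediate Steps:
$B{\left(w \right)} = -56 + w$
$b{\left(l \right)} = 44 + l$
$\left(b{\left(-78 \right)} + B{\left(4 \right)}\right) - 30282 = \left(\left(44 - 78\right) + \left(-56 + 4\right)\right) - 30282 = \left(-34 - 52\right) - 30282 = -86 - 30282 = -30368$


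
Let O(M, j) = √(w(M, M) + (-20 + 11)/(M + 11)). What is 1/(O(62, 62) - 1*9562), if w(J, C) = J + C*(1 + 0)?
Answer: -698026/6674515569 - √660139/6674515569 ≈ -0.00010470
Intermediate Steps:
w(J, C) = C + J (w(J, C) = J + C*1 = J + C = C + J)
O(M, j) = √(-9/(11 + M) + 2*M) (O(M, j) = √((M + M) + (-20 + 11)/(M + 11)) = √(2*M - 9/(11 + M)) = √(-9/(11 + M) + 2*M))
1/(O(62, 62) - 1*9562) = 1/(√((-9 + 2*62*(11 + 62))/(11 + 62)) - 1*9562) = 1/(√((-9 + 2*62*73)/73) - 9562) = 1/(√((-9 + 9052)/73) - 9562) = 1/(√((1/73)*9043) - 9562) = 1/(√(9043/73) - 9562) = 1/(√660139/73 - 9562) = 1/(-9562 + √660139/73)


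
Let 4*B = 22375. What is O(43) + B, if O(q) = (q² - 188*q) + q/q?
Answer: -2561/4 ≈ -640.25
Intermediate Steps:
O(q) = 1 + q² - 188*q (O(q) = (q² - 188*q) + 1 = 1 + q² - 188*q)
B = 22375/4 (B = (¼)*22375 = 22375/4 ≈ 5593.8)
O(43) + B = (1 + 43² - 188*43) + 22375/4 = (1 + 1849 - 8084) + 22375/4 = -6234 + 22375/4 = -2561/4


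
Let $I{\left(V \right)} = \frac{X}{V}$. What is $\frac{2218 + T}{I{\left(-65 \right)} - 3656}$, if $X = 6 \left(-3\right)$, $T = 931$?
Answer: $- \frac{204685}{237622} \approx -0.86139$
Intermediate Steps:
$X = -18$
$I{\left(V \right)} = - \frac{18}{V}$
$\frac{2218 + T}{I{\left(-65 \right)} - 3656} = \frac{2218 + 931}{- \frac{18}{-65} - 3656} = \frac{3149}{\left(-18\right) \left(- \frac{1}{65}\right) - 3656} = \frac{3149}{\frac{18}{65} - 3656} = \frac{3149}{- \frac{237622}{65}} = 3149 \left(- \frac{65}{237622}\right) = - \frac{204685}{237622}$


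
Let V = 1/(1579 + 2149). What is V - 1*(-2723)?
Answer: 10151345/3728 ≈ 2723.0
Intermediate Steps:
V = 1/3728 ≈ 0.00026824
V - 1*(-2723) = 1/3728 - 1*(-2723) = 1/3728 + 2723 = 10151345/3728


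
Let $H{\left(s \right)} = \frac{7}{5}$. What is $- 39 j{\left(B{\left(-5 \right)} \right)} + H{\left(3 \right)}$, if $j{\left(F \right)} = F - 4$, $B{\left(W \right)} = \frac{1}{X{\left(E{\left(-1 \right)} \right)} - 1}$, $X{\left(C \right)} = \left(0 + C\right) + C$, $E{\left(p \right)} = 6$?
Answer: $\frac{8462}{55} \approx 153.85$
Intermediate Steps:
$X{\left(C \right)} = 2 C$ ($X{\left(C \right)} = C + C = 2 C$)
$B{\left(W \right)} = \frac{1}{11}$ ($B{\left(W \right)} = \frac{1}{2 \cdot 6 - 1} = \frac{1}{12 - 1} = \frac{1}{11}$)
$H{\left(s \right)} = \frac{7}{5}$ ($H{\left(s \right)} = 7 \cdot \frac{1}{5} = \frac{7}{5}$)
$j{\left(F \right)} = -4 + F$
$- 39 j{\left(B{\left(-5 \right)} \right)} + H{\left(3 \right)} = - 39 \left(-4 + \frac{1}{11}\right) + \frac{7}{5} = \left(-39\right) \left(- \frac{43}{11}\right) + \frac{7}{5} = \frac{1677}{11} + \frac{7}{5} = \frac{8462}{55}$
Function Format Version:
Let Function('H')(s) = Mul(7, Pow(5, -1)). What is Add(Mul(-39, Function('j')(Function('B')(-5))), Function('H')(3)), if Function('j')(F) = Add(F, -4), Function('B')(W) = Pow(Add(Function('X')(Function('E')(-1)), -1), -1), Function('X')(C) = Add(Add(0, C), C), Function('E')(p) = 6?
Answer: Rational(8462, 55) ≈ 153.85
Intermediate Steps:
Function('X')(C) = Mul(2, C) (Function('X')(C) = Add(C, C) = Mul(2, C))
Function('B')(W) = Rational(1, 11) (Function('B')(W) = Pow(Add(Mul(2, 6), -1), -1) = Pow(Add(12, -1), -1) = Pow(11, -1) = Rational(1, 11))
Function('H')(s) = Rational(7, 5) (Function('H')(s) = Mul(7, Rational(1, 5)) = Rational(7, 5))
Function('j')(F) = Add(-4, F)
Add(Mul(-39, Function('j')(Function('B')(-5))), Function('H')(3)) = Add(Mul(-39, Add(-4, Rational(1, 11))), Rational(7, 5)) = Add(Mul(-39, Rational(-43, 11)), Rational(7, 5)) = Add(Rational(1677, 11), Rational(7, 5)) = Rational(8462, 55)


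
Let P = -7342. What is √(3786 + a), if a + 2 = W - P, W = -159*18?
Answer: 2*√2066 ≈ 90.906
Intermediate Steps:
W = -2862
a = 4478 (a = -2 + (-2862 - 1*(-7342)) = -2 + (-2862 + 7342) = -2 + 4480 = 4478)
√(3786 + a) = √(3786 + 4478) = √8264 = 2*√2066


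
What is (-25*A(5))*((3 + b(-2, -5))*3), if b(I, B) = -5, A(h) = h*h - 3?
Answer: 3300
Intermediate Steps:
A(h) = -3 + h² (A(h) = h² - 3 = -3 + h²)
(-25*A(5))*((3 + b(-2, -5))*3) = (-25*(-3 + 5²))*((3 - 5)*3) = (-25*(-3 + 25))*(-2*3) = -25*22*(-6) = -550*(-6) = 3300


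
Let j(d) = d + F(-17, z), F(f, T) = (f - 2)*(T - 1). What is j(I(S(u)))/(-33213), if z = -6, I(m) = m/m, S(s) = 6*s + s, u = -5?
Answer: -134/33213 ≈ -0.0040346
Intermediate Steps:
S(s) = 7*s
I(m) = 1
F(f, T) = (-1 + T)*(-2 + f) (F(f, T) = (-2 + f)*(-1 + T) = (-1 + T)*(-2 + f))
j(d) = 133 + d (j(d) = d + (2 - 1*(-17) - 2*(-6) - 6*(-17)) = d + (2 + 17 + 12 + 102) = d + 133 = 133 + d)
j(I(S(u)))/(-33213) = (133 + 1)/(-33213) = 134*(-1/33213) = -134/33213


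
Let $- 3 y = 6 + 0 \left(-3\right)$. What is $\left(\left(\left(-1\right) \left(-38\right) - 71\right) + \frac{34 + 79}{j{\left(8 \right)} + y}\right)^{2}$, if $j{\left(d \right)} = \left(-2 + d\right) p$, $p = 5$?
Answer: $\frac{657721}{784} \approx 838.93$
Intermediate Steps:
$j{\left(d \right)} = -10 + 5 d$ ($j{\left(d \right)} = \left(-2 + d\right) 5 = -10 + 5 d$)
$y = -2$ ($y = - \frac{6 + 0 \left(-3\right)}{3} = - \frac{6 + 0}{3} = \left(- \frac{1}{3}\right) 6 = -2$)
$\left(\left(\left(-1\right) \left(-38\right) - 71\right) + \frac{34 + 79}{j{\left(8 \right)} + y}\right)^{2} = \left(\left(\left(-1\right) \left(-38\right) - 71\right) + \frac{34 + 79}{\left(-10 + 5 \cdot 8\right) - 2}\right)^{2} = \left(\left(38 - 71\right) + \frac{113}{\left(-10 + 40\right) - 2}\right)^{2} = \left(-33 + \frac{113}{30 - 2}\right)^{2} = \left(-33 + \frac{113}{28}\right)^{2} = \left(- \frac{811}{28}\right)^{2} = \frac{657721}{784}$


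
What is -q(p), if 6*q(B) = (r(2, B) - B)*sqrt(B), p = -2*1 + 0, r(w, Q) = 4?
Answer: -I*sqrt(2) ≈ -1.4142*I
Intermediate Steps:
p = -2 (p = -2 + 0 = -2)
q(B) = sqrt(B)*(4 - B)/6 (q(B) = ((4 - B)*sqrt(B))/6 = (sqrt(B)*(4 - B))/6 = sqrt(B)*(4 - B)/6)
-q(p) = -sqrt(-2)*(4 - 1*(-2))/6 = -I*sqrt(2)*(4 + 2)/6 = -I*sqrt(2)*6/6 = -I*sqrt(2)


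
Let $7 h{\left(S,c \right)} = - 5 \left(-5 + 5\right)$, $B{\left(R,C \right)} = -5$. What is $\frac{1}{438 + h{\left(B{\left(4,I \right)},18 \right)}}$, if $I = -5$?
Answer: $\frac{1}{438} \approx 0.0022831$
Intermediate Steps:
$h{\left(S,c \right)} = 0$ ($h{\left(S,c \right)} = \frac{\left(-5\right) \left(-5 + 5\right)}{7} = \frac{\left(-5\right) 0}{7} = \frac{1}{7} \cdot 0 = 0$)
$\frac{1}{438 + h{\left(B{\left(4,I \right)},18 \right)}} = \frac{1}{438 + 0} = \frac{1}{438}$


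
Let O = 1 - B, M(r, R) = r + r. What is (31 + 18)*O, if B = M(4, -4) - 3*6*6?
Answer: 4949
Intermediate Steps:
M(r, R) = 2*r
B = -100 (B = 2*4 - 3*6*6 = 8 - 18*6 = 8 - 108 = -100)
O = 101 (O = 1 - 1*(-100) = 1 + 100 = 101)
(31 + 18)*O = (31 + 18)*101 = 49*101 = 4949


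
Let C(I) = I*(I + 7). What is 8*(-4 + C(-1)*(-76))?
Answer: 3616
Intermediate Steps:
C(I) = I*(7 + I)
8*(-4 + C(-1)*(-76)) = 8*(-4 - (7 - 1)*(-76)) = 8*(-4 - 1*6*(-76)) = 8*(-4 - 6*(-76)) = 8*(-4 + 456) = 8*452 = 3616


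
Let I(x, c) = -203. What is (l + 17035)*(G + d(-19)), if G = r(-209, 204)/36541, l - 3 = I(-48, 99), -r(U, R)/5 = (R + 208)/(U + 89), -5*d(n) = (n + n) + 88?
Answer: -36908330095/219246 ≈ -1.6834e+5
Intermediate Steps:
d(n) = -88/5 - 2*n/5 (d(n) = -((n + n) + 88)/5 = -(2*n + 88)/5 = -(88 + 2*n)/5 = -88/5 - 2*n/5)
r(U, R) = -5*(208 + R)/(89 + U) (r(U, R) = -5*(R + 208)/(U + 89) = -5*(208 + R)/(89 + U))
l = -200 (l = 3 - 203 = -200)
G = 103/219246 (G = (5*(-208 - 1*204)/(89 - 209))/36541 = (5*(-208 - 204)/(-120))*(1/36541) = (5*(-1/120)*(-412))*(1/36541) = (103/6)*(1/36541) = 103/219246 ≈ 0.00046979)
(l + 17035)*(G + d(-19)) = (-200 + 17035)*(103/219246 + (-88/5 - ⅖*(-19))) = 16835*(103/219246 + (-88/5 + 38/5)) = 16835*(103/219246 - 10) = 16835*(-2192357/219246) = -36908330095/219246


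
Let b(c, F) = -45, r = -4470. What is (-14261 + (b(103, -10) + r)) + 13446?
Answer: -5330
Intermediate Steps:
(-14261 + (b(103, -10) + r)) + 13446 = (-14261 + (-45 - 4470)) + 13446 = (-14261 - 4515) + 13446 = -18776 + 13446 = -5330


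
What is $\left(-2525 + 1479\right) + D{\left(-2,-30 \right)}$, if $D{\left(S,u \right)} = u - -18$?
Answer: $-1058$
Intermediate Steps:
$D{\left(S,u \right)} = 18 + u$ ($D{\left(S,u \right)} = u + 18 = 18 + u$)
$\left(-2525 + 1479\right) + D{\left(-2,-30 \right)} = \left(-2525 + 1479\right) + \left(18 - 30\right) = -1046 - 12 = -1058$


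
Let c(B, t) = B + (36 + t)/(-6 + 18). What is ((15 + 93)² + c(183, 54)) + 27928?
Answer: 79565/2 ≈ 39783.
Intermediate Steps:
c(B, t) = 3 + B + t/12 (c(B, t) = B + (36 + t)/12 = B + (36 + t)*(1/12) = B + (3 + t/12) = 3 + B + t/12)
((15 + 93)² + c(183, 54)) + 27928 = ((15 + 93)² + (3 + 183 + (1/12)*54)) + 27928 = (108² + (3 + 183 + 9/2)) + 27928 = (11664 + 381/2) + 27928 = 23709/2 + 27928 = 79565/2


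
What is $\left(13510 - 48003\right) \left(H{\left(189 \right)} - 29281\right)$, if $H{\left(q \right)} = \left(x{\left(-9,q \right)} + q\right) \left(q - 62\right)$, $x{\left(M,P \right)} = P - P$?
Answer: $182054054$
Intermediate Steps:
$x{\left(M,P \right)} = 0$
$H{\left(q \right)} = q \left(-62 + q\right)$ ($H{\left(q \right)} = \left(0 + q\right) \left(q - 62\right) = q \left(-62 + q\right)$)
$\left(13510 - 48003\right) \left(H{\left(189 \right)} - 29281\right) = \left(13510 - 48003\right) \left(189 \left(-62 + 189\right) - 29281\right) = - 34493 \left(189 \cdot 127 - 29281\right) = - 34493 \left(24003 - 29281\right) = \left(-34493\right) \left(-5278\right) = 182054054$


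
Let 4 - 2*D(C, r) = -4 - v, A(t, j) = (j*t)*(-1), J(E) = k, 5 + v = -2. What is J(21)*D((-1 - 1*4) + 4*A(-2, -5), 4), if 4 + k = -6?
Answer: -5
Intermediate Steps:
v = -7 (v = -5 - 2 = -7)
k = -10 (k = -4 - 6 = -10)
J(E) = -10
A(t, j) = -j*t
D(C, r) = ½ (D(C, r) = 2 - (-4 - 1*(-7))/2 = 2 - (-4 + 7)/2 = 2 - ½*3 = 2 - 3/2 = ½)
J(21)*D((-1 - 1*4) + 4*A(-2, -5), 4) = -10*½ = -5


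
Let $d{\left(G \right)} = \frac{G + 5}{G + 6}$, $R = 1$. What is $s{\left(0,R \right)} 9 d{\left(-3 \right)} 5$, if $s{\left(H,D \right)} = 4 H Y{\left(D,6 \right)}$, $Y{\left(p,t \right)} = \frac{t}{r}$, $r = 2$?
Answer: $0$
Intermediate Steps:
$d{\left(G \right)} = \frac{5 + G}{6 + G}$
$Y{\left(p,t \right)} = \frac{t}{2}$
$s{\left(H,D \right)} = 12 H$ ($s{\left(H,D \right)} = 4 H \frac{1}{2} \cdot 6 = 4 H 3 = 12 H$)
$s{\left(0,R \right)} 9 d{\left(-3 \right)} 5 = 12 \cdot 0 \cdot 9 \frac{5 - 3}{6 - 3} \cdot 5 = 0 \cdot 9 \cdot \frac{1}{3} \cdot 2 \cdot 5 = 0 \cdot \frac{1}{3} \cdot 2 \cdot 5 = 0 \cdot \frac{2}{3} \cdot 5 = 0 \cdot \frac{10}{3} = 0$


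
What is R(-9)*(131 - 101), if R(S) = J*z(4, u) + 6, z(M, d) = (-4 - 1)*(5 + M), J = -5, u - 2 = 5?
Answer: 6930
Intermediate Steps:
u = 7 (u = 2 + 5 = 7)
z(M, d) = -25 - 5*M (z(M, d) = -5*(5 + M) = -25 - 5*M)
R(S) = 231 (R(S) = -5*(-25 - 5*4) + 6 = -5*(-25 - 20) + 6 = -5*(-45) + 6 = 225 + 6 = 231)
R(-9)*(131 - 101) = 231*(131 - 101) = 231*30 = 6930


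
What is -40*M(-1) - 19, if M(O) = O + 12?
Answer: -459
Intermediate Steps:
M(O) = 12 + O
-40*M(-1) - 19 = -40*(12 - 1) - 19 = -40*11 - 19 = -440 - 19 = -459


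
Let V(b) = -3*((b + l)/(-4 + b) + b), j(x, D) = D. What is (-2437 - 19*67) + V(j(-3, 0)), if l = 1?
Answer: -14837/4 ≈ -3709.3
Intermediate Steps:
V(b) = -3*b - 3*(1 + b)/(-4 + b) (V(b) = -3*((b + 1)/(-4 + b) + b) = -3*((1 + b)/(-4 + b) + b) = -3*(b + (1 + b)/(-4 + b)) = -3*b - 3*(1 + b)/(-4 + b))
(-2437 - 19*67) + V(j(-3, 0)) = (-2437 - 19*67) + 3*(-1 - 1*0² + 3*0)/(-4 + 0) = (-2437 - 1273) + 3*(-1 - 1*0 + 0)/(-4) = -3710 + 3*(-¼)*(-1 + 0 + 0) = -3710 + 3*(-¼)*(-1) = -3710 + ¾ = -14837/4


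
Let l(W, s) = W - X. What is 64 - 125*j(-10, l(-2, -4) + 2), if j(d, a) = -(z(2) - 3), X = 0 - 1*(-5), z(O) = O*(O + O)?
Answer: 689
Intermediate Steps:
z(O) = 2*O² (z(O) = O*(2*O) = 2*O²)
X = 5 (X = 0 + 5 = 5)
l(W, s) = -5 + W (l(W, s) = W - 1*5 = W - 5 = -5 + W)
j(d, a) = -5 (j(d, a) = -(2*2² - 3) = -(2*4 - 3) = -(8 - 3) = -1*5 = -5)
64 - 125*j(-10, l(-2, -4) + 2) = 64 - 125*(-5) = 64 + 625 = 689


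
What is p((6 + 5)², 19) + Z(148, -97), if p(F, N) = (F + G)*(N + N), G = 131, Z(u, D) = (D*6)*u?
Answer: -76560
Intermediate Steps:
Z(u, D) = 6*D*u (Z(u, D) = (6*D)*u = 6*D*u)
p(F, N) = 2*N*(131 + F) (p(F, N) = (F + 131)*(N + N) = (131 + F)*(2*N) = 2*N*(131 + F))
p((6 + 5)², 19) + Z(148, -97) = 2*19*(131 + (6 + 5)²) + 6*(-97)*148 = 2*19*(131 + 11²) - 86136 = 2*19*(131 + 121) - 86136 = 2*19*252 - 86136 = 9576 - 86136 = -76560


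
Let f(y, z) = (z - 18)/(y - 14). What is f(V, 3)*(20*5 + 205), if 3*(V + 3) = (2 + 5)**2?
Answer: 13725/2 ≈ 6862.5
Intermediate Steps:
V = 40/3 (V = -3 + (2 + 5)**2/3 = -3 + (1/3)*7**2 = -3 + (1/3)*49 = -3 + 49/3 = 40/3 ≈ 13.333)
f(y, z) = (-18 + z)/(-14 + y)
f(V, 3)*(20*5 + 205) = ((-18 + 3)/(-14 + 40/3))*(20*5 + 205) = (-15/(-2/3))*(100 + 205) = -3/2*(-15)*305 = (45/2)*305 = 13725/2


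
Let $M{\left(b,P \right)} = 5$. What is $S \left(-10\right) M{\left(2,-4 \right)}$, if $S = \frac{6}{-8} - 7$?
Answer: $\frac{775}{2} \approx 387.5$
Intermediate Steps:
$S = - \frac{31}{4}$ ($S = 6 \left(- \frac{1}{8}\right) - 7 = - \frac{3}{4} - 7 = - \frac{31}{4} \approx -7.75$)
$S \left(-10\right) M{\left(2,-4 \right)} = \left(- \frac{31}{4}\right) \left(-10\right) 5 = \frac{155}{2} \cdot 5 = \frac{775}{2}$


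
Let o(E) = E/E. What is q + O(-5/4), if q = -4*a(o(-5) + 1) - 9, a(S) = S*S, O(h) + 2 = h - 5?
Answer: -133/4 ≈ -33.250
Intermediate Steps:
o(E) = 1
O(h) = -7 + h (O(h) = -2 + (h - 5) = -2 + (-5 + h) = -7 + h)
a(S) = S**2
q = -25 (q = -4*(1 + 1)**2 - 9 = -4*2**2 - 9 = -4*4 - 9 = -16 - 9 = -25)
q + O(-5/4) = -25 + (-7 - 5/4) = -25 - 33/4 = -133/4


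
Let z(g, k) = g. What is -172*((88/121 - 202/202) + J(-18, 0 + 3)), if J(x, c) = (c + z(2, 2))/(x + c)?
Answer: 3440/33 ≈ 104.24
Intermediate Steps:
J(x, c) = (2 + c)/(c + x) (J(x, c) = (c + 2)/(x + c) = (2 + c)/(c + x))
-172*((88/121 - 202/202) + J(-18, 0 + 3)) = -172*((88/121 - 202/202) + (2 + (0 + 3))/((0 + 3) - 18)) = -172*((88*(1/121) - 202*1/202) + (2 + 3)/(3 - 18)) = -172*((8/11 - 1) + 5/(-15)) = -172*(-3/11 - 1/15*5) = -172*(-3/11 - ⅓) = -172*(-20/33) = 3440/33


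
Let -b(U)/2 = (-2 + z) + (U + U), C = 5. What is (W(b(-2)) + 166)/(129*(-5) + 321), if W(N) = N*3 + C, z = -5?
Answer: -79/108 ≈ -0.73148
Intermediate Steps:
b(U) = 14 - 4*U (b(U) = -2*((-2 - 5) + (U + U)) = -2*(-7 + 2*U) = 14 - 4*U)
W(N) = 5 + 3*N (W(N) = N*3 + 5 = 3*N + 5 = 5 + 3*N)
(W(b(-2)) + 166)/(129*(-5) + 321) = ((5 + 3*(14 - 4*(-2))) + 166)/(129*(-5) + 321) = ((5 + 3*(14 + 8)) + 166)/(-645 + 321) = ((5 + 3*22) + 166)/(-324) = ((5 + 66) + 166)*(-1/324) = (71 + 166)*(-1/324) = 237*(-1/324) = -79/108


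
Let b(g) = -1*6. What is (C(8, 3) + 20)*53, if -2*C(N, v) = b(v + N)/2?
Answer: 2279/2 ≈ 1139.5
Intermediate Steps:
b(g) = -6
C(N, v) = 3/2 (C(N, v) = -(-3)/2 = -½*(-3) = 3/2)
(C(8, 3) + 20)*53 = (3/2 + 20)*53 = (43/2)*53 = 2279/2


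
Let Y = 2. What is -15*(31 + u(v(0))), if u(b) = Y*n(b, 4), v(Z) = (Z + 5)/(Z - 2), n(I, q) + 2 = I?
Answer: -330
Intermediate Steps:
n(I, q) = -2 + I
v(Z) = (5 + Z)/(-2 + Z)
u(b) = -4 + 2*b (u(b) = 2*(-2 + b) = -4 + 2*b)
-15*(31 + u(v(0))) = -15*(31 + (-4 + 2*((5 + 0)/(-2 + 0)))) = -15*(31 + (-4 + 2*(5/(-2)))) = -15*(31 + (-4 + 2*(-1/2*5))) = -15*(31 + (-4 + 2*(-5/2))) = -15*(31 + (-4 - 5)) = -15*(31 - 9) = -15*22 = -330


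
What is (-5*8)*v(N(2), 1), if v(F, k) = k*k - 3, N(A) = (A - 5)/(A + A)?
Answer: 80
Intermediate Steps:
N(A) = (-5 + A)/(2*A) (N(A) = (-5 + A)/((2*A)) = (-5 + A)*(1/(2*A)) = (-5 + A)/(2*A))
v(F, k) = -3 + k² (v(F, k) = k² - 3 = -3 + k²)
(-5*8)*v(N(2), 1) = (-5*8)*(-3 + 1²) = -40*(-3 + 1) = -40*(-2) = 80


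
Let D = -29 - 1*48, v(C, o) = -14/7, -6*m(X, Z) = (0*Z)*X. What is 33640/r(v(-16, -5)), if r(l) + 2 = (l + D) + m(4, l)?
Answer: -33640/81 ≈ -415.31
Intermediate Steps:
m(X, Z) = 0 (m(X, Z) = -0*Z*X/6 = -0*X = -⅙*0 = 0)
v(C, o) = -2 (v(C, o) = -14*⅐ = -2)
D = -77 (D = -29 - 48 = -77)
r(l) = -79 + l (r(l) = -2 + ((l - 77) + 0) = -2 + ((-77 + l) + 0) = -2 + (-77 + l) = -79 + l)
33640/r(v(-16, -5)) = 33640/(-79 - 2) = 33640/(-81) = 33640*(-1/81) = -33640/81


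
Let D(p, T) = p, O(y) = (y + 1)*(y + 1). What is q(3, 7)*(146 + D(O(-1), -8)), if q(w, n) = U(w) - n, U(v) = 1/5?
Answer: -4964/5 ≈ -992.80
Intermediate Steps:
U(v) = ⅕
q(w, n) = ⅕ - n
O(y) = (1 + y)² (O(y) = (1 + y)*(1 + y) = (1 + y)²)
q(3, 7)*(146 + D(O(-1), -8)) = (⅕ - 1*7)*(146 + (1 - 1)²) = (⅕ - 7)*(146 + 0²) = -34*(146 + 0)/5 = -34/5*146 = -4964/5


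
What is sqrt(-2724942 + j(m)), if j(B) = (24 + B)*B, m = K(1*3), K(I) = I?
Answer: I*sqrt(2724861) ≈ 1650.7*I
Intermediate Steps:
m = 3 (m = 1*3 = 3)
j(B) = B*(24 + B)
sqrt(-2724942 + j(m)) = sqrt(-2724942 + 3*(24 + 3)) = sqrt(-2724942 + 3*27) = sqrt(-2724942 + 81) = sqrt(-2724861) = I*sqrt(2724861)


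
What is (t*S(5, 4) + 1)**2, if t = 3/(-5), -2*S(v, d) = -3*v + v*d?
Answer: 25/4 ≈ 6.2500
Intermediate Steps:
S(v, d) = 3*v/2 - d*v/2 (S(v, d) = -(-3*v + v*d)/2 = -(-3*v + d*v)/2 = 3*v/2 - d*v/2)
t = -3/5 (t = 3*(-1/5) = -3/5 ≈ -0.60000)
(t*S(5, 4) + 1)**2 = (-3*5*(3 - 1*4)/10 + 1)**2 = (-3*5*(3 - 4)/10 + 1)**2 = (-3*5*(-1)/10 + 1)**2 = (-3/5*(-5/2) + 1)**2 = (3/2 + 1)**2 = (5/2)**2 = 25/4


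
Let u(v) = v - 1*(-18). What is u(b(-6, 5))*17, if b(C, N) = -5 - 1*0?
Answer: 221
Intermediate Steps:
b(C, N) = -5 (b(C, N) = -5 + 0 = -5)
u(v) = 18 + v (u(v) = v + 18 = 18 + v)
u(b(-6, 5))*17 = (18 - 5)*17 = 13*17 = 221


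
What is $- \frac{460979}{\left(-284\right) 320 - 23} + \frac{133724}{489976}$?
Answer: $\frac{59506139819}{11135072082} \approx 5.344$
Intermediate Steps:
$- \frac{460979}{\left(-284\right) 320 - 23} + \frac{133724}{489976} = - \frac{460979}{-90880 - 23} + 133724 \cdot \frac{1}{489976} = - \frac{460979}{-90903} + \frac{33431}{122494} = \left(-460979\right) \left(- \frac{1}{90903}\right) + \frac{33431}{122494} = \frac{460979}{90903} + \frac{33431}{122494} = \frac{59506139819}{11135072082}$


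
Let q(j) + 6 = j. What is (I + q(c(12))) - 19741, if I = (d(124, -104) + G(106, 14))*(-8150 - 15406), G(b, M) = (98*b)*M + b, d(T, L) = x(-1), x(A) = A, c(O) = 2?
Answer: -3428289317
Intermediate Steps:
d(T, L) = -1
q(j) = -6 + j
G(b, M) = b + 98*M*b (G(b, M) = 98*M*b + b = b + 98*M*b)
I = -3428269572 (I = (-1 + 106*(1 + 98*14))*(-8150 - 15406) = (-1 + 106*(1 + 1372))*(-23556) = (-1 + 106*1373)*(-23556) = (-1 + 145538)*(-23556) = 145537*(-23556) = -3428269572)
(I + q(c(12))) - 19741 = (-3428269572 + (-6 + 2)) - 19741 = (-3428269572 - 4) - 19741 = -3428269576 - 19741 = -3428289317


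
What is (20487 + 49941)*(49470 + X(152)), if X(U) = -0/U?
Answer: 3484073160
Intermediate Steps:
X(U) = 0 (X(U) = -4*0 = 0)
(20487 + 49941)*(49470 + X(152)) = (20487 + 49941)*(49470 + 0) = 70428*49470 = 3484073160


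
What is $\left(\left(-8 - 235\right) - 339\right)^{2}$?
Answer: $338724$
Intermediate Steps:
$\left(\left(-8 - 235\right) - 339\right)^{2} = \left(-243 - 339\right)^{2} = \left(-582\right)^{2} = 338724$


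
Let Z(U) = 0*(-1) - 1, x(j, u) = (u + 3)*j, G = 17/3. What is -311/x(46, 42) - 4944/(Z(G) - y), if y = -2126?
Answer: -2178991/879750 ≈ -2.4768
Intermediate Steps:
G = 17/3 (G = 17*(1/3) = 17/3 ≈ 5.6667)
x(j, u) = j*(3 + u) (x(j, u) = (3 + u)*j = j*(3 + u))
Z(U) = -1 (Z(U) = 0 - 1 = -1)
-311/x(46, 42) - 4944/(Z(G) - y) = -311*1/(46*(3 + 42)) - 4944/(-1 - 1*(-2126)) = -311/(46*45) - 4944/(-1 + 2126) = -311/2070 - 4944/2125 = -2178991/879750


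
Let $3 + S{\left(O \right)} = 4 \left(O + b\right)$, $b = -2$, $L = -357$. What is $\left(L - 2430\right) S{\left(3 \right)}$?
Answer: $-2787$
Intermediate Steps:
$S{\left(O \right)} = -11 + 4 O$ ($S{\left(O \right)} = -3 + 4 \left(O - 2\right) = -3 + 4 \left(-2 + O\right) = -3 + \left(-8 + 4 O\right) = -11 + 4 O$)
$\left(L - 2430\right) S{\left(3 \right)} = \left(-357 - 2430\right) \left(-11 + 4 \cdot 3\right) = \left(-357 - 2430\right) \left(-11 + 12\right) = \left(-2787\right) 1 = -2787$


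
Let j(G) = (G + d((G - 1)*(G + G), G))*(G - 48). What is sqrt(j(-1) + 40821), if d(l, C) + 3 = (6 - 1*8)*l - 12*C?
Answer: sqrt(40821) ≈ 202.04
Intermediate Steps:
d(l, C) = -3 - 12*C - 2*l (d(l, C) = -3 + ((6 - 1*8)*l - 12*C) = -3 + ((6 - 8)*l - 12*C) = -3 + (-2*l - 12*C) = -3 + (-12*C - 2*l) = -3 - 12*C - 2*l)
j(G) = (-48 + G)*(-3 - 11*G - 4*G*(-1 + G)) (j(G) = (G + (-3 - 12*G - 2*(G - 1)*(G + G)))*(G - 48) = (G + (-3 - 12*G - 2*(-1 + G)*2*G))*(-48 + G) = (G + (-3 - 12*G - 4*G*(-1 + G)))*(-48 + G) = (-3 - 11*G - 4*G*(-1 + G))*(-48 + G) = (-48 + G)*(-3 - 11*G - 4*G*(-1 + G)))
sqrt(j(-1) + 40821) = sqrt((144 - 4*(-1)**3 + 185*(-1)**2 + 333*(-1)) + 40821) = sqrt((144 - 4*(-1) + 185*1 - 333) + 40821) = sqrt((144 + 4 + 185 - 333) + 40821) = sqrt(0 + 40821) = sqrt(40821)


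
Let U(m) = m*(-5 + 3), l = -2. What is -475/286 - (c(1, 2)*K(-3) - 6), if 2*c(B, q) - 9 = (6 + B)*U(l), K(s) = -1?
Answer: 3266/143 ≈ 22.839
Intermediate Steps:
U(m) = -2*m (U(m) = m*(-2) = -2*m)
c(B, q) = 33/2 + 2*B (c(B, q) = 9/2 + ((6 + B)*(-2*(-2)))/2 = 9/2 + ((6 + B)*4)/2 = 9/2 + (24 + 4*B)/2 = 9/2 + (12 + 2*B) = 33/2 + 2*B)
-475/286 - (c(1, 2)*K(-3) - 6) = -475/286 - ((33/2 + 2*1)*(-1) - 6) = -475*1/286 - ((33/2 + 2)*(-1) - 6) = -475/286 - ((37/2)*(-1) - 6) = -475/286 - (-37/2 - 6) = -475/286 - 1*(-49/2) = -475/286 + 49/2 = 3266/143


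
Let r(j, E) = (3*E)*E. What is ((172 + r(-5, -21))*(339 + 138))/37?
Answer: 713115/37 ≈ 19273.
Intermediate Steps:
r(j, E) = 3*E²
((172 + r(-5, -21))*(339 + 138))/37 = ((172 + 3*(-21)²)*(339 + 138))/37 = ((172 + 3*441)*477)*(1/37) = ((172 + 1323)*477)*(1/37) = (1495*477)*(1/37) = 713115*(1/37) = 713115/37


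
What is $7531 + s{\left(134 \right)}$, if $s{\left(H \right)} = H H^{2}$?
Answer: $2413635$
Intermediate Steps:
$s{\left(H \right)} = H^{3}$
$7531 + s{\left(134 \right)} = 7531 + 134^{3} = 7531 + 2406104 = 2413635$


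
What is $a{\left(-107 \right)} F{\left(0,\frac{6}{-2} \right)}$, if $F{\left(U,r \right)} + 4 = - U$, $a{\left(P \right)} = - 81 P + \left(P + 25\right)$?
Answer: $-34340$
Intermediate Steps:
$a{\left(P \right)} = 25 - 80 P$ ($a{\left(P \right)} = - 81 P + \left(25 + P\right) = 25 - 80 P$)
$F{\left(U,r \right)} = -4 - U$
$a{\left(-107 \right)} F{\left(0,\frac{6}{-2} \right)} = \left(25 - -8560\right) \left(-4 - 0\right) = \left(25 + 8560\right) \left(-4 + 0\right) = 8585 \left(-4\right) = -34340$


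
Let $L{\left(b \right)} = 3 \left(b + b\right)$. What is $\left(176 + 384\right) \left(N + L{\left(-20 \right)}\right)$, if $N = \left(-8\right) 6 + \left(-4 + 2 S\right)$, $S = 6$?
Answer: $-89600$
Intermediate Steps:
$N = -40$ ($N = \left(-8\right) 6 + \left(-4 + 2 \cdot 6\right) = -48 + \left(-4 + 12\right) = -48 + 8 = -40$)
$L{\left(b \right)} = 6 b$ ($L{\left(b \right)} = 3 \cdot 2 b = 6 b$)
$\left(176 + 384\right) \left(N + L{\left(-20 \right)}\right) = \left(176 + 384\right) \left(-40 + 6 \left(-20\right)\right) = 560 \left(-40 - 120\right) = 560 \left(-160\right) = -89600$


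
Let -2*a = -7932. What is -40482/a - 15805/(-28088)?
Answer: -179062631/18566168 ≈ -9.6446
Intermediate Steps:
a = 3966 (a = -½*(-7932) = 3966)
-40482/a - 15805/(-28088) = -40482/3966 - 15805/(-28088) = -40482*1/3966 - 15805*(-1/28088) = -6747/661 + 15805/28088 = -179062631/18566168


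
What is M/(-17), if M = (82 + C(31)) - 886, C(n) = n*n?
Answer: -157/17 ≈ -9.2353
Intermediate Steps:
C(n) = n²
M = 157 (M = (82 + 31²) - 886 = (82 + 961) - 886 = 1043 - 886 = 157)
M/(-17) = 157/(-17) = 157*(-1/17) = -157/17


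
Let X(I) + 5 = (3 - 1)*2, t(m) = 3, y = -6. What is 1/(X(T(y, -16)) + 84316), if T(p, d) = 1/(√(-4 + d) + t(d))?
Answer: 1/84315 ≈ 1.1860e-5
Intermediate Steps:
T(p, d) = 1/(3 + √(-4 + d)) (T(p, d) = 1/(√(-4 + d) + 3) = 1/(3 + √(-4 + d)))
X(I) = -1 (X(I) = -5 + (3 - 1)*2 = -5 + 2*2 = -5 + 4 = -1)
1/(X(T(y, -16)) + 84316) = 1/(-1 + 84316) = 1/84315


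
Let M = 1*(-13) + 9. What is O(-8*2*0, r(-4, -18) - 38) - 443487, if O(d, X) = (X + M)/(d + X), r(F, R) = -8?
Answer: -10200176/23 ≈ -4.4349e+5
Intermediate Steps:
M = -4 (M = -13 + 9 = -4)
O(d, X) = (-4 + X)/(X + d) (O(d, X) = (X - 4)/(d + X) = (-4 + X)/(X + d))
O(-8*2*0, r(-4, -18) - 38) - 443487 = (-4 + (-8 - 38))/((-8 - 38) - 8*2*0) - 443487 = (-4 - 46)/(-46 - 16*0) - 443487 = -50/(-46 + 0) - 443487 = -50/(-46) - 443487 = -1/46*(-50) - 443487 = 25/23 - 443487 = -10200176/23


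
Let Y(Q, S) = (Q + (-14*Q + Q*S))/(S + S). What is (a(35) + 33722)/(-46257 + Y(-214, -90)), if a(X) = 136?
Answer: -3047220/4174151 ≈ -0.73002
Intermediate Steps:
Y(Q, S) = (-13*Q + Q*S)/(2*S) (Y(Q, S) = (-13*Q + Q*S)/((2*S)) = (-13*Q + Q*S)*(1/(2*S)) = (-13*Q + Q*S)/(2*S))
(a(35) + 33722)/(-46257 + Y(-214, -90)) = (136 + 33722)/(-46257 + (1/2)*(-214)*(-13 - 90)/(-90)) = 33858/(-46257 + (1/2)*(-214)*(-1/90)*(-103)) = 33858/(-46257 - 11021/90) = 33858/(-4174151/90) = 33858*(-90/4174151) = -3047220/4174151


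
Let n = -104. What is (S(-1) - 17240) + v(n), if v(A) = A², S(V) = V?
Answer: -6425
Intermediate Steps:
(S(-1) - 17240) + v(n) = (-1 - 17240) + (-104)² = -17241 + 10816 = -6425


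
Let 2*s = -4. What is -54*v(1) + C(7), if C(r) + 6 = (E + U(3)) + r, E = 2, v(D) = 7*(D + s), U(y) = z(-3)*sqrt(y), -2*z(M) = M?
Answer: 381 + 3*sqrt(3)/2 ≈ 383.60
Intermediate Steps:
s = -2 (s = (1/2)*(-4) = -2)
z(M) = -M/2
U(y) = 3*sqrt(y)/2 (U(y) = (-1/2*(-3))*sqrt(y) = 3*sqrt(y)/2)
v(D) = -14 + 7*D (v(D) = 7*(D - 2) = 7*(-2 + D) = -14 + 7*D)
C(r) = -4 + r + 3*sqrt(3)/2 (C(r) = -6 + ((2 + 3*sqrt(3)/2) + r) = -6 + (2 + r + 3*sqrt(3)/2) = -4 + r + 3*sqrt(3)/2)
-54*v(1) + C(7) = -54*(-14 + 7*1) + (-4 + 7 + 3*sqrt(3)/2) = -54*(-14 + 7) + (3 + 3*sqrt(3)/2) = -54*(-7) + (3 + 3*sqrt(3)/2) = 378 + (3 + 3*sqrt(3)/2) = 381 + 3*sqrt(3)/2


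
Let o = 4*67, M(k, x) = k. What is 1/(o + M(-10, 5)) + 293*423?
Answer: 31976263/258 ≈ 1.2394e+5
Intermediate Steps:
o = 268
1/(o + M(-10, 5)) + 293*423 = 1/(268 - 10) + 293*423 = 1/258 + 123939 = 31976263/258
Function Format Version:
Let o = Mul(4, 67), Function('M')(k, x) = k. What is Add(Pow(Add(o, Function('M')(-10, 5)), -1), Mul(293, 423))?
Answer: Rational(31976263, 258) ≈ 1.2394e+5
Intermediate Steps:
o = 268
Add(Pow(Add(o, Function('M')(-10, 5)), -1), Mul(293, 423)) = Add(Pow(Add(268, -10), -1), Mul(293, 423)) = Add(Pow(258, -1), 123939) = Add(Rational(1, 258), 123939) = Rational(31976263, 258)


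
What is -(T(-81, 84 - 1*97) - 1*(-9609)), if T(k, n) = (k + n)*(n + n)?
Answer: -12053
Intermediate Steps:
T(k, n) = 2*n*(k + n) (T(k, n) = (k + n)*(2*n) = 2*n*(k + n))
-(T(-81, 84 - 1*97) - 1*(-9609)) = -(2*(84 - 1*97)*(-81 + (84 - 1*97)) - 1*(-9609)) = -(2*(84 - 97)*(-81 + (84 - 97)) + 9609) = -(2*(-13)*(-81 - 13) + 9609) = -(2*(-13)*(-94) + 9609) = -(2444 + 9609) = -1*12053 = -12053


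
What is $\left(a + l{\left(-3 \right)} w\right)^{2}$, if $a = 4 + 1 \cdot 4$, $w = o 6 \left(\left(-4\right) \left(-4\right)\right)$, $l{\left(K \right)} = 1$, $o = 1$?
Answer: $10816$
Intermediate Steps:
$w = 96$ ($w = 1 \cdot 6 \left(\left(-4\right) \left(-4\right)\right) = 6 \cdot 16 = 96$)
$a = 8$ ($a = 4 + 4 = 8$)
$\left(a + l{\left(-3 \right)} w\right)^{2} = \left(8 + 1 \cdot 96\right)^{2} = \left(8 + 96\right)^{2} = 104^{2} = 10816$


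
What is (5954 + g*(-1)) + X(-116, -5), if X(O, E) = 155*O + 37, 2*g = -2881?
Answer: -21097/2 ≈ -10549.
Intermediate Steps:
g = -2881/2 (g = (½)*(-2881) = -2881/2 ≈ -1440.5)
X(O, E) = 37 + 155*O
(5954 + g*(-1)) + X(-116, -5) = (5954 - 2881/2*(-1)) + (37 + 155*(-116)) = (5954 + 2881/2) + (37 - 17980) = 14789/2 - 17943 = -21097/2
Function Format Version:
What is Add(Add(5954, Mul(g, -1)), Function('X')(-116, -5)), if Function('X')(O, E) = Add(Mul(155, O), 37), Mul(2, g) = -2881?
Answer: Rational(-21097, 2) ≈ -10549.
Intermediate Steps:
g = Rational(-2881, 2) (g = Mul(Rational(1, 2), -2881) = Rational(-2881, 2) ≈ -1440.5)
Function('X')(O, E) = Add(37, Mul(155, O))
Add(Add(5954, Mul(g, -1)), Function('X')(-116, -5)) = Add(Add(5954, Mul(Rational(-2881, 2), -1)), Add(37, Mul(155, -116))) = Add(Add(5954, Rational(2881, 2)), Add(37, -17980)) = Add(Rational(14789, 2), -17943) = Rational(-21097, 2)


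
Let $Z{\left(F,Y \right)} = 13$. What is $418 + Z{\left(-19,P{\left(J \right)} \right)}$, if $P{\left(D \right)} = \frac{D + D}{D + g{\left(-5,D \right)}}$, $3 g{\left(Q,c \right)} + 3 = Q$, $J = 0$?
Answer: $431$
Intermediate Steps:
$g{\left(Q,c \right)} = -1 + \frac{Q}{3}$
$P{\left(D \right)} = \frac{2 D}{- \frac{8}{3} + D}$ ($P{\left(D \right)} = \frac{D + D}{D + \left(-1 + \frac{1}{3} \left(-5\right)\right)} = \frac{2 D}{D - \frac{8}{3}} = \frac{2 D}{- \frac{8}{3} + D}$)
$418 + Z{\left(-19,P{\left(J \right)} \right)} = 418 + 13 = 431$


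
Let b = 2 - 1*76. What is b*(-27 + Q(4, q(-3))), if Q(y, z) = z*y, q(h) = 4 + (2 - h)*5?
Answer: -6586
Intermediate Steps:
b = -74 (b = 2 - 76 = -74)
q(h) = 14 - 5*h (q(h) = 4 + (10 - 5*h) = 14 - 5*h)
Q(y, z) = y*z
b*(-27 + Q(4, q(-3))) = -74*(-27 + 4*(14 - 5*(-3))) = -74*(-27 + 4*(14 + 15)) = -74*(-27 + 4*29) = -74*(-27 + 116) = -74*89 = -6586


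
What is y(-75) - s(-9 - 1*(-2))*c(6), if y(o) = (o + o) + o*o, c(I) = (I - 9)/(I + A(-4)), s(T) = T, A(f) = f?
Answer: 10929/2 ≈ 5464.5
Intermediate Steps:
c(I) = (-9 + I)/(-4 + I) (c(I) = (I - 9)/(I - 4) = (-9 + I)/(-4 + I))
y(o) = o**2 + 2*o (y(o) = 2*o + o**2 = o**2 + 2*o)
y(-75) - s(-9 - 1*(-2))*c(6) = -75*(2 - 75) - (-9 - 1*(-2))*(-9 + 6)/(-4 + 6) = -75*(-73) - (-9 + 2)*-3/2 = 5475 - (-7)*(1/2)*(-3) = 5475 - (-7)*(-3)/2 = 5475 - 1*21/2 = 5475 - 21/2 = 10929/2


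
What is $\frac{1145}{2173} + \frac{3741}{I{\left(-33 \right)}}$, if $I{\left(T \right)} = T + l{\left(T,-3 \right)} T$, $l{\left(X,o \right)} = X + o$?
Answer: $\frac{3150556}{836605} \approx 3.7659$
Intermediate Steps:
$I{\left(T \right)} = T + T \left(-3 + T\right)$ ($I{\left(T \right)} = T + \left(T - 3\right) T = T + \left(-3 + T\right) T = T + T \left(-3 + T\right)$)
$\frac{1145}{2173} + \frac{3741}{I{\left(-33 \right)}} = \frac{1145}{2173} + \frac{3741}{\left(-33\right) \left(-2 - 33\right)} = 1145 \cdot \frac{1}{2173} + \frac{3741}{\left(-33\right) \left(-35\right)} = \frac{1145}{2173} + \frac{3741}{1155} = \frac{1145}{2173} + 3741 \cdot \frac{1}{1155} = \frac{1145}{2173} + \frac{1247}{385} = \frac{3150556}{836605}$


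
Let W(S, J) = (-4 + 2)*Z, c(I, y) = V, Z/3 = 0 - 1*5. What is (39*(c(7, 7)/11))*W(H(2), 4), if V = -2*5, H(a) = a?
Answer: -11700/11 ≈ -1063.6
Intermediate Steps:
V = -10
Z = -15 (Z = 3*(0 - 1*5) = 3*(0 - 5) = 3*(-5) = -15)
c(I, y) = -10
W(S, J) = 30 (W(S, J) = (-4 + 2)*(-15) = -2*(-15) = 30)
(39*(c(7, 7)/11))*W(H(2), 4) = (39*(-10/11))*30 = -390/11*30 = -11700/11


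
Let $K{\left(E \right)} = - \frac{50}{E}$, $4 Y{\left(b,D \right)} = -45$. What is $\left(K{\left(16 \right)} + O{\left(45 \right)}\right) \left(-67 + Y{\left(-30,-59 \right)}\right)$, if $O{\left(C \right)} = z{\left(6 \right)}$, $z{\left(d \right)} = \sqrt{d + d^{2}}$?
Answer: $\frac{7825}{32} - \frac{313 \sqrt{42}}{4} \approx -262.59$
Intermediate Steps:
$Y{\left(b,D \right)} = - \frac{45}{4}$ ($Y{\left(b,D \right)} = \frac{1}{4} \left(-45\right) = - \frac{45}{4}$)
$O{\left(C \right)} = \sqrt{42}$ ($O{\left(C \right)} = \sqrt{6 \left(1 + 6\right)} = \sqrt{6 \cdot 7} = \sqrt{42}$)
$\left(K{\left(16 \right)} + O{\left(45 \right)}\right) \left(-67 + Y{\left(-30,-59 \right)}\right) = \left(- \frac{50}{16} + \sqrt{42}\right) \left(-67 - \frac{45}{4}\right) = \left(\left(-50\right) \frac{1}{16} + \sqrt{42}\right) \left(- \frac{313}{4}\right) = \left(- \frac{25}{8} + \sqrt{42}\right) \left(- \frac{313}{4}\right) = \frac{7825}{32} - \frac{313 \sqrt{42}}{4}$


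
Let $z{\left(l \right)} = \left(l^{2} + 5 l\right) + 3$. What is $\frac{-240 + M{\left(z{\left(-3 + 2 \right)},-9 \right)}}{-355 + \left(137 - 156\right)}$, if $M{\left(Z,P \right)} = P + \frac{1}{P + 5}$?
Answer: $\frac{997}{1496} \approx 0.66644$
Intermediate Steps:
$z{\left(l \right)} = 3 + l^{2} + 5 l$
$M{\left(Z,P \right)} = P + \frac{1}{5 + P}$
$\frac{-240 + M{\left(z{\left(-3 + 2 \right)},-9 \right)}}{-355 + \left(137 - 156\right)} = \frac{-240 + \frac{1 + \left(-9\right)^{2} + 5 \left(-9\right)}{5 - 9}}{-355 + \left(137 - 156\right)} = \frac{-240 + \frac{1 + 81 - 45}{-4}}{-355 - 19} = \frac{-240 - \frac{37}{4}}{-374} = \left(-240 - \frac{37}{4}\right) \left(- \frac{1}{374}\right) = \left(- \frac{997}{4}\right) \left(- \frac{1}{374}\right) = \frac{997}{1496}$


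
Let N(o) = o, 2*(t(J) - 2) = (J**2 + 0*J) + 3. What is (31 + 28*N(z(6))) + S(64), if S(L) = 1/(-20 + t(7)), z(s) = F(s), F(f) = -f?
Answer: -1095/8 ≈ -136.88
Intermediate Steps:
t(J) = 7/2 + J**2/2 (t(J) = 2 + ((J**2 + 0*J) + 3)/2 = 2 + ((J**2 + 0) + 3)/2 = 2 + (J**2 + 3)/2 = 2 + (3 + J**2)/2 = 2 + (3/2 + J**2/2) = 7/2 + J**2/2)
z(s) = -s
S(L) = 1/8 (S(L) = 1/(-20 + (7/2 + (1/2)*7**2)) = 1/(-20 + (7/2 + (1/2)*49)) = 1/(-20 + (7/2 + 49/2)) = 1/(-20 + 28) = 1/8)
(31 + 28*N(z(6))) + S(64) = (31 + 28*(-1*6)) + 1/8 = (31 + 28*(-6)) + 1/8 = (31 - 168) + 1/8 = -137 + 1/8 = -1095/8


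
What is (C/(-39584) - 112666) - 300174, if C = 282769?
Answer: -16342141329/39584 ≈ -4.1285e+5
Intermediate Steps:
(C/(-39584) - 112666) - 300174 = (282769/(-39584) - 112666) - 300174 = (282769*(-1/39584) - 112666) - 300174 = (-282769/39584 - 112666) - 300174 = -4460053713/39584 - 300174 = -16342141329/39584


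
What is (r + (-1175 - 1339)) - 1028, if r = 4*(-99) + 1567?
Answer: -2371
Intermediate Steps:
r = 1171 (r = -396 + 1567 = 1171)
(r + (-1175 - 1339)) - 1028 = (1171 + (-1175 - 1339)) - 1028 = (1171 - 2514) - 1028 = -1343 - 1028 = -2371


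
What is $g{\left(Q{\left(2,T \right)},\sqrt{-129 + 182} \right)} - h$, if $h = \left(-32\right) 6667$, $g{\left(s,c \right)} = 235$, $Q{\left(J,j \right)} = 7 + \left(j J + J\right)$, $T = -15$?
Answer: $213579$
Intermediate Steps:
$Q{\left(J,j \right)} = 7 + J + J j$ ($Q{\left(J,j \right)} = 7 + \left(J j + J\right) = 7 + \left(J + J j\right) = 7 + J + J j$)
$h = -213344$
$g{\left(Q{\left(2,T \right)},\sqrt{-129 + 182} \right)} - h = 235 - -213344 = 235 + 213344 = 213579$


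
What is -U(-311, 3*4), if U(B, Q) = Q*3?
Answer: -36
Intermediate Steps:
U(B, Q) = 3*Q
-U(-311, 3*4) = -3*3*4 = -3*12 = -1*36 = -36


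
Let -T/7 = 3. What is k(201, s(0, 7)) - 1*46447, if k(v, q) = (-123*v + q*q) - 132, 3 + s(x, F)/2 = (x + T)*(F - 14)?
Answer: 11642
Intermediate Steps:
T = -21 (T = -7*3 = -21)
s(x, F) = -6 + 2*(-21 + x)*(-14 + F) (s(x, F) = -6 + 2*((x - 21)*(F - 14)) = -6 + 2*((-21 + x)*(-14 + F)) = -6 + 2*(-21 + x)*(-14 + F))
k(v, q) = -132 + q² - 123*v (k(v, q) = (-123*v + q²) - 132 = (q² - 123*v) - 132 = -132 + q² - 123*v)
k(201, s(0, 7)) - 1*46447 = (-132 + (582 - 42*7 - 28*0 + 2*7*0)² - 123*201) - 1*46447 = (-132 + (582 - 294 + 0 + 0)² - 24723) - 46447 = (-132 + 288² - 24723) - 46447 = (-132 + 82944 - 24723) - 46447 = 58089 - 46447 = 11642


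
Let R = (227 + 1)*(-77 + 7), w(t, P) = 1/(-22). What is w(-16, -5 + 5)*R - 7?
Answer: 7903/11 ≈ 718.45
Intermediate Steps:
w(t, P) = -1/22
R = -15960 (R = 228*(-70) = -15960)
w(-16, -5 + 5)*R - 7 = -1/22*(-15960) - 7 = 7980/11 - 7 = 7903/11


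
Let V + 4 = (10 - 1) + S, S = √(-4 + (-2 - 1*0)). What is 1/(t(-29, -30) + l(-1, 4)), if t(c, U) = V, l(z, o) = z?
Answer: 2/11 - I*√6/22 ≈ 0.18182 - 0.11134*I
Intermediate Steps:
S = I*√6 (S = √(-4 + (-2 + 0)) = √(-4 - 2) = √(-6) = I*√6 ≈ 2.4495*I)
V = 5 + I*√6 (V = -4 + ((10 - 1) + I*√6) = -4 + (9 + I*√6) = 5 + I*√6 ≈ 5.0 + 2.4495*I)
t(c, U) = 5 + I*√6
1/(t(-29, -30) + l(-1, 4)) = 1/((5 + I*√6) - 1) = 1/(4 + I*√6)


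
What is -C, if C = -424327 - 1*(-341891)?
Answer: 82436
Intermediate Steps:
C = -82436 (C = -424327 + 341891 = -82436)
-C = -1*(-82436) = 82436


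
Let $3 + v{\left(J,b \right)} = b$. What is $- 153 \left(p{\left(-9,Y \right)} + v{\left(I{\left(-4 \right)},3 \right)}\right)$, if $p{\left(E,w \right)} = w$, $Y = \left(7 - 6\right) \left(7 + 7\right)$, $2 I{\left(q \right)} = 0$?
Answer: $-2142$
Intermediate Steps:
$I{\left(q \right)} = 0$ ($I{\left(q \right)} = \frac{1}{2} \cdot 0 = 0$)
$Y = 14$ ($Y = 1 \cdot 14 = 14$)
$v{\left(J,b \right)} = -3 + b$
$- 153 \left(p{\left(-9,Y \right)} + v{\left(I{\left(-4 \right)},3 \right)}\right) = - 153 \left(14 + \left(-3 + 3\right)\right) = - 153 \left(14 + 0\right) = \left(-153\right) 14 = -2142$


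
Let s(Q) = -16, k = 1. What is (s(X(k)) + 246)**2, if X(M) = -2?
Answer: 52900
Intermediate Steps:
(s(X(k)) + 246)**2 = (-16 + 246)**2 = 230**2 = 52900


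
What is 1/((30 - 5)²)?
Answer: 1/625 ≈ 0.0016000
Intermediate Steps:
1/((30 - 5)²) = 1/(25²) = 1/625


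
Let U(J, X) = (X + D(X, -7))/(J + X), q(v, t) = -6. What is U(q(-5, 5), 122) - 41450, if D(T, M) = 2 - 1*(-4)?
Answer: -1202018/29 ≈ -41449.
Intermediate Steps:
D(T, M) = 6 (D(T, M) = 2 + 4 = 6)
U(J, X) = (6 + X)/(J + X) (U(J, X) = (X + 6)/(J + X) = (6 + X)/(J + X))
U(q(-5, 5), 122) - 41450 = (6 + 122)/(-6 + 122) - 41450 = 128/116 - 41450 = (1/116)*128 - 41450 = 32/29 - 41450 = -1202018/29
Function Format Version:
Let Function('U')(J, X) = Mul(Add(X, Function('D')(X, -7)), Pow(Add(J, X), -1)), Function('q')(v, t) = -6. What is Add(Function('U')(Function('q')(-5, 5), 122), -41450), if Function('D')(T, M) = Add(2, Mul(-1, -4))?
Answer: Rational(-1202018, 29) ≈ -41449.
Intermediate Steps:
Function('D')(T, M) = 6 (Function('D')(T, M) = Add(2, 4) = 6)
Function('U')(J, X) = Mul(Pow(Add(J, X), -1), Add(6, X)) (Function('U')(J, X) = Mul(Add(X, 6), Pow(Add(J, X), -1)) = Mul(Add(6, X), Pow(Add(J, X), -1)) = Mul(Pow(Add(J, X), -1), Add(6, X)))
Add(Function('U')(Function('q')(-5, 5), 122), -41450) = Add(Mul(Pow(Add(-6, 122), -1), Add(6, 122)), -41450) = Add(Mul(Pow(116, -1), 128), -41450) = Add(Mul(Rational(1, 116), 128), -41450) = Add(Rational(32, 29), -41450) = Rational(-1202018, 29)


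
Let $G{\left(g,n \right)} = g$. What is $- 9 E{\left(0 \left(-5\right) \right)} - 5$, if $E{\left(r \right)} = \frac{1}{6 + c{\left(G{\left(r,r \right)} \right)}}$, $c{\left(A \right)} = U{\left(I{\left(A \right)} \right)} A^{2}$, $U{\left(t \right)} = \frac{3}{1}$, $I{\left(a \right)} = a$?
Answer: $- \frac{13}{2} \approx -6.5$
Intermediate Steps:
$U{\left(t \right)} = 3$ ($U{\left(t \right)} = 3 \cdot 1 = 3$)
$c{\left(A \right)} = 3 A^{2}$
$E{\left(r \right)} = \frac{1}{6 + 3 r^{2}}$
$- 9 E{\left(0 \left(-5\right) \right)} - 5 = - 9 \frac{1}{3 \left(2 + \left(0 \left(-5\right)\right)^{2}\right)} - 5 = - 9 \frac{1}{3 \left(2 + 0^{2}\right)} - 5 = - 9 \frac{1}{3 \left(2 + 0\right)} - 5 = - 9 \frac{1}{3 \cdot 2} - 5 = - 9 \cdot \frac{1}{3} \cdot \frac{1}{2} - 5 = \left(-9\right) \frac{1}{6} - 5 = - \frac{3}{2} - 5 = - \frac{13}{2}$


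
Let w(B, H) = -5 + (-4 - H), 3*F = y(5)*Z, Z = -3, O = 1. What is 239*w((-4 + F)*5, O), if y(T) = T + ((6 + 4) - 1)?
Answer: -2390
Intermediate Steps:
y(T) = 9 + T (y(T) = T + (10 - 1) = T + 9 = 9 + T)
F = -14 (F = ((9 + 5)*(-3))/3 = (14*(-3))/3 = (1/3)*(-42) = -14)
w(B, H) = -9 - H
239*w((-4 + F)*5, O) = 239*(-9 - 1*1) = 239*(-9 - 1) = 239*(-10) = -2390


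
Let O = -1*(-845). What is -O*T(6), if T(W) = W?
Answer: -5070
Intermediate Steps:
O = 845
-O*T(6) = -845*6 = -1*5070 = -5070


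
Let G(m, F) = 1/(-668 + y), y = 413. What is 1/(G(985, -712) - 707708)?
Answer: -255/180465541 ≈ -1.4130e-6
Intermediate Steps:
G(m, F) = -1/255 (G(m, F) = 1/(-668 + 413) = 1/(-255) = -1/255)
1/(G(985, -712) - 707708) = 1/(-1/255 - 707708) = 1/(-180465541/255) = -255/180465541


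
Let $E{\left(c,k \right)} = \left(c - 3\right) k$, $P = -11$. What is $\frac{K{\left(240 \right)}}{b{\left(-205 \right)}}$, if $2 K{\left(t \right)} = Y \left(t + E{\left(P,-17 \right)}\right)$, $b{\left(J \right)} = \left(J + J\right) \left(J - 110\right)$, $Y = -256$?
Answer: $- \frac{30592}{64575} \approx -0.47374$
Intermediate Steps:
$E{\left(c,k \right)} = k \left(-3 + c\right)$ ($E{\left(c,k \right)} = \left(-3 + c\right) k = k \left(-3 + c\right)$)
$b{\left(J \right)} = 2 J \left(-110 + J\right)$
$K{\left(t \right)} = -30464 - 128 t$ ($K{\left(t \right)} = \frac{\left(-256\right) \left(t - 17 \left(-3 - 11\right)\right)}{2} = \frac{\left(-256\right) \left(t - -238\right)}{2} = \frac{\left(-256\right) \left(t + 238\right)}{2} = \frac{\left(-256\right) \left(238 + t\right)}{2} = \frac{-60928 - 256 t}{2} = -30464 - 128 t$)
$\frac{K{\left(240 \right)}}{b{\left(-205 \right)}} = \frac{-30464 - 30720}{2 \left(-205\right) \left(-110 - 205\right)} = \frac{-30464 - 30720}{2 \left(-205\right) \left(-315\right)} = - \frac{61184}{129150} = \left(-61184\right) \frac{1}{129150} = - \frac{30592}{64575}$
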